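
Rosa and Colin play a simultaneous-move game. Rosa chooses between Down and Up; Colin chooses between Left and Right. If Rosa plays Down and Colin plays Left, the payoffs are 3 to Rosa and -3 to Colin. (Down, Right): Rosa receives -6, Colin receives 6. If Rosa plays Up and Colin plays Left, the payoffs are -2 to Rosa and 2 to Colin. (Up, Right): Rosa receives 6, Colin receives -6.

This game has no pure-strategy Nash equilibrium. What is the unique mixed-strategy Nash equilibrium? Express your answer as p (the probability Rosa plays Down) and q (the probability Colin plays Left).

For Colin to be willing to mix, Colin must be indifferent between Left and Right, which pins down Rosa's mix.
  Colin's expected payoff from Left: p·(-3) + (1−p)·2 = -5p + 2
  Colin's expected payoff from Right: p·6 + (1−p)·(-6) = 12p - 6
  -5p + 2 = 12p - 6  ⇒  -17p = -8  ⇒  p = 8/17.
In a mixed equilibrium Rosa is indifferent between Down and Up; this condition fixes q.
  Rosa's payoff from Down: q·3 + (1−q)·(-6) = 9q - 6
  Rosa's payoff from Up: q·(-2) + (1−q)·6 = -8q + 6
  9q - 6 = -8q + 6  ⇒  17q = 12  ⇒  q = 12/17.

p = 8/17, q = 12/17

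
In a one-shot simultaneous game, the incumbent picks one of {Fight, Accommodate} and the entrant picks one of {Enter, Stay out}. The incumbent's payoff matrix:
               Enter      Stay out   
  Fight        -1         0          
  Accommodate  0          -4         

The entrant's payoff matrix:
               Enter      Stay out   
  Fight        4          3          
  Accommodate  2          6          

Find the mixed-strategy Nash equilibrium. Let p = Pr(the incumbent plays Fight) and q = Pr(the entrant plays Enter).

Set the entrant's expected payoff from Enter equal to that from Stay out:
  the entrant's payoff from Enter: p·4 + (1−p)·2 = 2p + 2
  the entrant's payoff from Stay out: p·3 + (1−p)·6 = -3p + 6
  2p + 2 = -3p + 6  ⇒  5p = 4  ⇒  p = 4/5.
In a mixed equilibrium the incumbent is indifferent between Fight and Accommodate; this condition fixes q.
  the incumbent's expected payoff from Fight: q·(-1) + (1−q)·0 = -q
  the incumbent's expected payoff from Accommodate: q·0 + (1−q)·(-4) = 4q - 4
  -q = 4q - 4  ⇒  -5q = -4  ⇒  q = 4/5.

p = 4/5, q = 4/5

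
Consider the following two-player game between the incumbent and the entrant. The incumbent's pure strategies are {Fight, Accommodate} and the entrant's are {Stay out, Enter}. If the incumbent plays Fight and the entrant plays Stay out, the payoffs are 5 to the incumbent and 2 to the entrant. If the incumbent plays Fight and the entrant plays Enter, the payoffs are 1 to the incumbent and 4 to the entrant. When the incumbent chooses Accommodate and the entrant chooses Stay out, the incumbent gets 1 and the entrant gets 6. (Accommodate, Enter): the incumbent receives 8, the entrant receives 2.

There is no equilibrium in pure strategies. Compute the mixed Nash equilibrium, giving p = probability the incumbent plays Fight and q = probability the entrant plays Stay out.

p = 2/3, q = 7/11

Set the entrant's expected payoff from Stay out equal to that from Enter:
  the entrant's payoff from Stay out: p·2 + (1−p)·6 = -4p + 6
  the entrant's payoff from Enter: p·4 + (1−p)·2 = 2p + 2
  -4p + 6 = 2p + 2  ⇒  -6p = -4  ⇒  p = 2/3.
For the incumbent to be willing to mix, the incumbent must be indifferent between Fight and Accommodate, which pins down the entrant's mix.
  the incumbent's expected payoff from Fight: q·5 + (1−q)·1 = 4q + 1
  the incumbent's expected payoff from Accommodate: q·1 + (1−q)·8 = -7q + 8
  4q + 1 = -7q + 8  ⇒  11q = 7  ⇒  q = 7/11.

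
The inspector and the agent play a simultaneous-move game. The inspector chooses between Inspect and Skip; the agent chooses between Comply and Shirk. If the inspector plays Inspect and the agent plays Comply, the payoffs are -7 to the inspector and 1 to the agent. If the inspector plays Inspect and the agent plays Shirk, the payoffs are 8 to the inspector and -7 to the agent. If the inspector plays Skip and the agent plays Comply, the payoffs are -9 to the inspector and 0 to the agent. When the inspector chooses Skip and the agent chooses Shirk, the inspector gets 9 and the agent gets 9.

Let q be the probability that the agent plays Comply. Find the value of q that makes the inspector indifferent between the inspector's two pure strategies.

q = 1/3

For the inspector to be willing to mix, the inspector must be indifferent between Inspect and Skip, which pins down the agent's mix.
  the inspector's payoff from Inspect: q·(-7) + (1−q)·8 = -15q + 8
  the inspector's payoff from Skip: q·(-9) + (1−q)·9 = -18q + 9
  -15q + 8 = -18q + 9  ⇒  3q = 1  ⇒  q = 1/3.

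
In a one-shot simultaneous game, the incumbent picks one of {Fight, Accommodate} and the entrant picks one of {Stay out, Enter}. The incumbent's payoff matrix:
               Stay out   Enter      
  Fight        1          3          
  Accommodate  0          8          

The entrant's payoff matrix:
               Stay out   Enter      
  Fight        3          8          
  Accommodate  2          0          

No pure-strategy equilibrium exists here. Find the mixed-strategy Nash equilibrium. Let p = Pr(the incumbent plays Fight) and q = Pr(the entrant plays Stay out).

Set the entrant's expected payoff from Stay out equal to that from Enter:
  the entrant's payoff to Stay out: p·3 + (1−p)·2 = p + 2
  the entrant's payoff to Enter: p·8 + (1−p)·0 = 8p
  p + 2 = 8p  ⇒  -7p = -2  ⇒  p = 2/7.
The incumbent's indifference between Fight and Accommodate determines the entrant's mixing probability q:
  the incumbent's payoff to Fight: q·1 + (1−q)·3 = -2q + 3
  the incumbent's payoff to Accommodate: q·0 + (1−q)·8 = -8q + 8
  -2q + 3 = -8q + 8  ⇒  6q = 5  ⇒  q = 5/6.

p = 2/7, q = 5/6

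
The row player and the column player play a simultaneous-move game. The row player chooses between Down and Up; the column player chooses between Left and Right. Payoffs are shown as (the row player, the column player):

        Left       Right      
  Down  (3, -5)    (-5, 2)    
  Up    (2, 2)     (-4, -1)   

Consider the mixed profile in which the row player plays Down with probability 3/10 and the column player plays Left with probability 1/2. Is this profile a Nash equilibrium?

Check the column player's indifference given the row player's mix p = 3/10:
  payoff from Left = -1/10; payoff from Right = -1/10 — equal.
Check the row player's indifference given the column player's mix q = 1/2:
  payoff from Down = -1; payoff from Up = -1 — equal.
Both players are indifferent, so neither can profitably deviate.

Yes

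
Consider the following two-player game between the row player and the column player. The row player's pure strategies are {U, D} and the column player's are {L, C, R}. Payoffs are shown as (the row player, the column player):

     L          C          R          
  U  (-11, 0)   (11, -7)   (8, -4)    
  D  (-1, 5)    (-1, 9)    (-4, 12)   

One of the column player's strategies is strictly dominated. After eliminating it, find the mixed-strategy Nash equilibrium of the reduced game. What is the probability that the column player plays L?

q = 6/11

The column player's strategy C is strictly dominated by R: -4 > -7 and 12 > 9. Eliminate C.
The row player's indifference between U and D determines the column player's mixing probability q:
  the row player's expected payoff from U: q·(-11) + (1−q)·8 = -19q + 8
  the row player's expected payoff from D: q·(-1) + (1−q)·(-4) = 3q - 4
  -19q + 8 = 3q - 4  ⇒  -22q = -12  ⇒  q = 6/11.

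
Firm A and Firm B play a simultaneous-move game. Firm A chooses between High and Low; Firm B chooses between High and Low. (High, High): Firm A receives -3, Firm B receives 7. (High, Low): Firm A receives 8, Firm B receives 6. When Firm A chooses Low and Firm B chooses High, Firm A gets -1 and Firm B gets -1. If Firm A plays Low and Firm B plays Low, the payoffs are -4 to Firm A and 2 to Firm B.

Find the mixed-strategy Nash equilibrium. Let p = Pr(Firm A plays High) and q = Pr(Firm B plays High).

In a mixed equilibrium Firm B is indifferent between High and Low; this condition fixes p.
  Firm B's payoff to High: p·7 + (1−p)·(-1) = 8p - 1
  Firm B's payoff to Low: p·6 + (1−p)·2 = 4p + 2
  8p - 1 = 4p + 2  ⇒  4p = 3  ⇒  p = 3/4.
For Firm A to be willing to mix, Firm A must be indifferent between High and Low, which pins down Firm B's mix.
  Firm A's payoff to High: q·(-3) + (1−q)·8 = -11q + 8
  Firm A's payoff to Low: q·(-1) + (1−q)·(-4) = 3q - 4
  -11q + 8 = 3q - 4  ⇒  -14q = -12  ⇒  q = 6/7.

p = 3/4, q = 6/7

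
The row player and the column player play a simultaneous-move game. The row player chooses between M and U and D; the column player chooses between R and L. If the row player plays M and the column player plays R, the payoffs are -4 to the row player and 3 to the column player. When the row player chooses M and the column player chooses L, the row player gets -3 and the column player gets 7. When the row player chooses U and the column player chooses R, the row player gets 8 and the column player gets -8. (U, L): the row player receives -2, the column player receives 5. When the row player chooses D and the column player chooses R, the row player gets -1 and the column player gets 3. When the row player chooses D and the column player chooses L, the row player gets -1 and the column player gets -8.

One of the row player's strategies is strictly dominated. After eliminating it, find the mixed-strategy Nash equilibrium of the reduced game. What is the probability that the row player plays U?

p = 11/24

The row player's strategy M is strictly dominated by D: -1 > -4 and -1 > -3. Eliminate M.
The column player's indifference between R and L determines the row player's mixing probability p:
  the column player's expected payoff from R: p·(-8) + (1−p)·3 = -11p + 3
  the column player's expected payoff from L: p·5 + (1−p)·(-8) = 13p - 8
  -11p + 3 = 13p - 8  ⇒  -24p = -11  ⇒  p = 11/24.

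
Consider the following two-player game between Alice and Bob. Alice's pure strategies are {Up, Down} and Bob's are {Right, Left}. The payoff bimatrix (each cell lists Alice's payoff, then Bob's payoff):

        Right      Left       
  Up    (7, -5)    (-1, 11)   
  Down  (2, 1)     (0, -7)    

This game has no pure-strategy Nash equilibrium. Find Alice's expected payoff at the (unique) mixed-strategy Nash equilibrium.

1/3

Alice's indifference between Up and Down determines Bob's mixing probability q:
  Alice's expected payoff from Up: q·7 + (1−q)·(-1) = 8q - 1
  Alice's expected payoff from Down: q·2 + (1−q)·0 = 2q
  8q - 1 = 2q  ⇒  6q = 1  ⇒  q = 1/6.
At equilibrium Alice is indifferent across rows, so Alice's payoff equals the payoff from Up: (1/6)·7 + (5/6)·(-1) = 1/3.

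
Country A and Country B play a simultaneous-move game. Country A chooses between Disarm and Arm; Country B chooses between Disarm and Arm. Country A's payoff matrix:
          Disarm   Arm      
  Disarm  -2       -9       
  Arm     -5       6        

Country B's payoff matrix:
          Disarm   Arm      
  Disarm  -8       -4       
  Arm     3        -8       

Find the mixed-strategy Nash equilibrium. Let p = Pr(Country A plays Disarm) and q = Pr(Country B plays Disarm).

p = 11/15, q = 5/6

For Country B to be willing to mix, Country B must be indifferent between Disarm and Arm, which pins down Country A's mix.
  Country B's payoff from Disarm: p·(-8) + (1−p)·3 = -11p + 3
  Country B's payoff from Arm: p·(-4) + (1−p)·(-8) = 4p - 8
  -11p + 3 = 4p - 8  ⇒  -15p = -11  ⇒  p = 11/15.
Set Country A's expected payoff from Disarm equal to that from Arm:
  Country A's payoff from Disarm: q·(-2) + (1−q)·(-9) = 7q - 9
  Country A's payoff from Arm: q·(-5) + (1−q)·6 = -11q + 6
  7q - 9 = -11q + 6  ⇒  18q = 15  ⇒  q = 5/6.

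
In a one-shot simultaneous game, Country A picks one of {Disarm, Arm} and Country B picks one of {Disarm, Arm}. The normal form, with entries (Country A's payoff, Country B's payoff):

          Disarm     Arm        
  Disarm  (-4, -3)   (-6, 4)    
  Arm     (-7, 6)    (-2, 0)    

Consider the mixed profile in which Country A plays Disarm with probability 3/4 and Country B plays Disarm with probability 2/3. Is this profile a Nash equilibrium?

No

Given Country A's mix p = 3/4, Country B's payoff from Disarm is -3/4 but from Arm is 3. Country B strictly prefers Arm, so Country B would not mix.
So the proposed profile is not a Nash equilibrium.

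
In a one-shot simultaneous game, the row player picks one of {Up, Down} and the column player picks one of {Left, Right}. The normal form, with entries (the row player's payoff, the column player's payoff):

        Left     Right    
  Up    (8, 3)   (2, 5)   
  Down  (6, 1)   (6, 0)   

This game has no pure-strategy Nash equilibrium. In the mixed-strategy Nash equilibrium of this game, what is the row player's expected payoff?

The column player's mix must leave the row player indifferent between Up and Down.
  the row player's payoff to Up: q·8 + (1−q)·2 = 6q + 2
  the row player's payoff to Down: q·6 + (1−q)·6 = 6
  6q + 2 = 6  ⇒  6q = 4  ⇒  q = 2/3.
At equilibrium the row player is indifferent across rows, so the row player's payoff equals the payoff from Up: (2/3)·8 + (1/3)·2 = 6.

6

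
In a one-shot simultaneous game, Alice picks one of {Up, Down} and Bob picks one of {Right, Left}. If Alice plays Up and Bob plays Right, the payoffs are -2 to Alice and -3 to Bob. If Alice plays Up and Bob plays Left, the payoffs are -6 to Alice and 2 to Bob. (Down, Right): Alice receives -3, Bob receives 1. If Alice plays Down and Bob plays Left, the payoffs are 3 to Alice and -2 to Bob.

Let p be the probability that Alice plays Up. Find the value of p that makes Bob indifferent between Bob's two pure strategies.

p = 3/8

Bob's indifference between Right and Left determines Alice's mixing probability p:
  Bob's payoff to Right: p·(-3) + (1−p)·1 = -4p + 1
  Bob's payoff to Left: p·2 + (1−p)·(-2) = 4p - 2
  -4p + 1 = 4p - 2  ⇒  -8p = -3  ⇒  p = 3/8.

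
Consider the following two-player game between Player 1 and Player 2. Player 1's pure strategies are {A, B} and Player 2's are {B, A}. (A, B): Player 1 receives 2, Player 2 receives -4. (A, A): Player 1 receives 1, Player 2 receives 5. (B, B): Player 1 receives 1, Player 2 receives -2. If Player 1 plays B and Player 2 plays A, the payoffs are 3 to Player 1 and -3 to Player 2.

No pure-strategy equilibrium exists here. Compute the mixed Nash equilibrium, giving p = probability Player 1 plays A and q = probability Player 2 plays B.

p = 1/10, q = 2/3

Set Player 2's expected payoff from B equal to that from A:
  Player 2's expected payoff from B: p·(-4) + (1−p)·(-2) = -2p - 2
  Player 2's expected payoff from A: p·5 + (1−p)·(-3) = 8p - 3
  -2p - 2 = 8p - 3  ⇒  -10p = -1  ⇒  p = 1/10.
Player 2's mix must leave Player 1 indifferent between A and B.
  Player 1's expected payoff from A: q·2 + (1−q)·1 = q + 1
  Player 1's expected payoff from B: q·1 + (1−q)·3 = -2q + 3
  q + 1 = -2q + 3  ⇒  3q = 2  ⇒  q = 2/3.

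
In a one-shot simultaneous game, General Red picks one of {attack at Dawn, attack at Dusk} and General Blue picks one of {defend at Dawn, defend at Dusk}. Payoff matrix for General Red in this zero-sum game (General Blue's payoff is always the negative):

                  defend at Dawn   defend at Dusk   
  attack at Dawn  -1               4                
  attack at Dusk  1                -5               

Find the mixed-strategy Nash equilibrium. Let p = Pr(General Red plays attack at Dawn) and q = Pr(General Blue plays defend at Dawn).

Set General Blue's expected payoff from defend at Dawn equal to that from defend at Dusk:
  General Blue's expected payoff from defend at Dawn: p·1 + (1−p)·(-1) = 2p - 1
  General Blue's expected payoff from defend at Dusk: p·(-4) + (1−p)·5 = -9p + 5
  2p - 1 = -9p + 5  ⇒  11p = 6  ⇒  p = 6/11.
Set General Red's expected payoff from attack at Dawn equal to that from attack at Dusk:
  General Red's payoff to attack at Dawn: q·(-1) + (1−q)·4 = -5q + 4
  General Red's payoff to attack at Dusk: q·1 + (1−q)·(-5) = 6q - 5
  -5q + 4 = 6q - 5  ⇒  -11q = -9  ⇒  q = 9/11.

p = 6/11, q = 9/11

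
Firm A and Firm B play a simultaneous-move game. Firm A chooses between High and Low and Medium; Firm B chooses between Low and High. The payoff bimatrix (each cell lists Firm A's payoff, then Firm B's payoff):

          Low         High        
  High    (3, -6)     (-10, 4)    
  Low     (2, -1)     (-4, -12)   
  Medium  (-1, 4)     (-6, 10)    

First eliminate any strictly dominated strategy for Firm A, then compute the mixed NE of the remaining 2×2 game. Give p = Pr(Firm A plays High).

Firm A's strategy Medium is strictly dominated by Low: 2 > -1 and -4 > -6. Eliminate Medium.
Set Firm B's expected payoff from Low equal to that from High:
  Firm B's payoff to Low: p·(-6) + (1−p)·(-1) = -5p - 1
  Firm B's payoff to High: p·4 + (1−p)·(-12) = 16p - 12
  -5p - 1 = 16p - 12  ⇒  -21p = -11  ⇒  p = 11/21.

p = 11/21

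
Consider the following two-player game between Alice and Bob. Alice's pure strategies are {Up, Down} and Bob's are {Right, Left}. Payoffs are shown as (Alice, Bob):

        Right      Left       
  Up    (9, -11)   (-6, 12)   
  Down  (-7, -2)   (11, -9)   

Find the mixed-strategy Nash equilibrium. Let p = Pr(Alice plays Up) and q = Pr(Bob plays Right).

p = 7/30, q = 17/33

Set Bob's expected payoff from Right equal to that from Left:
  Bob's expected payoff from Right: p·(-11) + (1−p)·(-2) = -9p - 2
  Bob's expected payoff from Left: p·12 + (1−p)·(-9) = 21p - 9
  -9p - 2 = 21p - 9  ⇒  -30p = -7  ⇒  p = 7/30.
Set Alice's expected payoff from Up equal to that from Down:
  Alice's payoff to Up: q·9 + (1−q)·(-6) = 15q - 6
  Alice's payoff to Down: q·(-7) + (1−q)·11 = -18q + 11
  15q - 6 = -18q + 11  ⇒  33q = 17  ⇒  q = 17/33.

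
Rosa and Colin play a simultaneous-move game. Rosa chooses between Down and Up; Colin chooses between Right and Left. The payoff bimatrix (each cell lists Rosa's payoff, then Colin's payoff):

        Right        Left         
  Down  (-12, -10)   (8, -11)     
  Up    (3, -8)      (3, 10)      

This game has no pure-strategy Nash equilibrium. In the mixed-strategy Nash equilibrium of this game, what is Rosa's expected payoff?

3

For Rosa to be willing to mix, Rosa must be indifferent between Down and Up, which pins down Colin's mix.
  Rosa's payoff from Down: q·(-12) + (1−q)·8 = -20q + 8
  Rosa's payoff from Up: q·3 + (1−q)·3 = 3
  -20q + 8 = 3  ⇒  -20q = -5  ⇒  q = 1/4.
At equilibrium Rosa is indifferent across rows, so Rosa's payoff equals the payoff from Down: (1/4)·(-12) + (3/4)·8 = 3.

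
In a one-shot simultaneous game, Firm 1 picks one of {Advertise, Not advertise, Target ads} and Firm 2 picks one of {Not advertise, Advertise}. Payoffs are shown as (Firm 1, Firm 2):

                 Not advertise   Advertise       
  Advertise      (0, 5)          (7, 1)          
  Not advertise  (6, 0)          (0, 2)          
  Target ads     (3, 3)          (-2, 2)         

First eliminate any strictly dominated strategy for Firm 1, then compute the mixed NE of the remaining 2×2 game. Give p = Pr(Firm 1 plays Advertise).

p = 1/3

Firm 1's strategy Target ads is strictly dominated by Not advertise: 6 > 3 and 0 > -2. Eliminate Target ads.
Set Firm 2's expected payoff from Not advertise equal to that from Advertise:
  Firm 2's payoff to Not advertise: p·5 + (1−p)·0 = 5p
  Firm 2's payoff to Advertise: p·1 + (1−p)·2 = -p + 2
  5p = -p + 2  ⇒  6p = 2  ⇒  p = 1/3.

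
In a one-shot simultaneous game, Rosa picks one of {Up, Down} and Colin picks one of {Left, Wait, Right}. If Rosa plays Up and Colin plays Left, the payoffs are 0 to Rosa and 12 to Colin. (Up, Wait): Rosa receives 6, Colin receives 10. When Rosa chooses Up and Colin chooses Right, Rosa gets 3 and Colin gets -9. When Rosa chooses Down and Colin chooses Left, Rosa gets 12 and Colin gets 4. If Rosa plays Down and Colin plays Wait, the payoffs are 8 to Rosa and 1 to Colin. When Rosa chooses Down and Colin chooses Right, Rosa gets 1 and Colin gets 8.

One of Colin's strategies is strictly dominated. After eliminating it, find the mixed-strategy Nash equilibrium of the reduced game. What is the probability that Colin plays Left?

Colin's strategy Wait is strictly dominated by Left: 12 > 10 and 4 > 1. Eliminate Wait.
In a mixed equilibrium Rosa is indifferent between Up and Down; this condition fixes q.
  Rosa's expected payoff from Up: q·0 + (1−q)·3 = -3q + 3
  Rosa's expected payoff from Down: q·12 + (1−q)·1 = 11q + 1
  -3q + 3 = 11q + 1  ⇒  -14q = -2  ⇒  q = 1/7.

q = 1/7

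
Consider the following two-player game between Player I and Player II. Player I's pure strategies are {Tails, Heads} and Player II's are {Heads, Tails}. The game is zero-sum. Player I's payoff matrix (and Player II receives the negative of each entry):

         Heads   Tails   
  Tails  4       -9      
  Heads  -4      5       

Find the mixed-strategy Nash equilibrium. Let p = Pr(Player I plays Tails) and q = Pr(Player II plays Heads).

Player II's indifference between Heads and Tails determines Player I's mixing probability p:
  Player II's expected payoff from Heads: p·(-4) + (1−p)·4 = -8p + 4
  Player II's expected payoff from Tails: p·9 + (1−p)·(-5) = 14p - 5
  -8p + 4 = 14p - 5  ⇒  -22p = -9  ⇒  p = 9/22.
In a mixed equilibrium Player I is indifferent between Tails and Heads; this condition fixes q.
  Player I's expected payoff from Tails: q·4 + (1−q)·(-9) = 13q - 9
  Player I's expected payoff from Heads: q·(-4) + (1−q)·5 = -9q + 5
  13q - 9 = -9q + 5  ⇒  22q = 14  ⇒  q = 7/11.

p = 9/22, q = 7/11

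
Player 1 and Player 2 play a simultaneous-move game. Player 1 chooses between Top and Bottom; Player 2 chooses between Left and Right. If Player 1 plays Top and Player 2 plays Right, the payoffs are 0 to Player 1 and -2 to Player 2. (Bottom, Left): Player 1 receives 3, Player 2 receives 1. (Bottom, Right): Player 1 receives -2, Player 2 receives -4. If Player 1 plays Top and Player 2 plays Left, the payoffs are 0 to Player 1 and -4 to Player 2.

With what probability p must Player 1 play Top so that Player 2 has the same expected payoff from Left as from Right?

p = 5/7

Set Player 2's expected payoff from Left equal to that from Right:
  Player 2's payoff to Left: p·(-4) + (1−p)·1 = -5p + 1
  Player 2's payoff to Right: p·(-2) + (1−p)·(-4) = 2p - 4
  -5p + 1 = 2p - 4  ⇒  -7p = -5  ⇒  p = 5/7.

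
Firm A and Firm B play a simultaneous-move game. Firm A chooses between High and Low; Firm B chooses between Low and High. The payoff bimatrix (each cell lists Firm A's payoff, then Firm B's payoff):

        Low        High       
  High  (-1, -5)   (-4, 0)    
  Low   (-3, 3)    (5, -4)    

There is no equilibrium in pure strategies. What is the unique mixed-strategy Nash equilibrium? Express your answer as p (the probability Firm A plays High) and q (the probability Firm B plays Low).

For Firm B to be willing to mix, Firm B must be indifferent between Low and High, which pins down Firm A's mix.
  Firm B's payoff to Low: p·(-5) + (1−p)·3 = -8p + 3
  Firm B's payoff to High: p·0 + (1−p)·(-4) = 4p - 4
  -8p + 3 = 4p - 4  ⇒  -12p = -7  ⇒  p = 7/12.
Set Firm A's expected payoff from High equal to that from Low:
  Firm A's expected payoff from High: q·(-1) + (1−q)·(-4) = 3q - 4
  Firm A's expected payoff from Low: q·(-3) + (1−q)·5 = -8q + 5
  3q - 4 = -8q + 5  ⇒  11q = 9  ⇒  q = 9/11.

p = 7/12, q = 9/11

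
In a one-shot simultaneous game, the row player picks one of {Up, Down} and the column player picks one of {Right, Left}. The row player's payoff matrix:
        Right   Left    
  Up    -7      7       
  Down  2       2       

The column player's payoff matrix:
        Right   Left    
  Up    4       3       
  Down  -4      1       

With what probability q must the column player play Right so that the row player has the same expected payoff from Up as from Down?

q = 5/14

The row player's indifference between Up and Down determines the column player's mixing probability q:
  the row player's payoff from Up: q·(-7) + (1−q)·7 = -14q + 7
  the row player's payoff from Down: q·2 + (1−q)·2 = 2
  -14q + 7 = 2  ⇒  -14q = -5  ⇒  q = 5/14.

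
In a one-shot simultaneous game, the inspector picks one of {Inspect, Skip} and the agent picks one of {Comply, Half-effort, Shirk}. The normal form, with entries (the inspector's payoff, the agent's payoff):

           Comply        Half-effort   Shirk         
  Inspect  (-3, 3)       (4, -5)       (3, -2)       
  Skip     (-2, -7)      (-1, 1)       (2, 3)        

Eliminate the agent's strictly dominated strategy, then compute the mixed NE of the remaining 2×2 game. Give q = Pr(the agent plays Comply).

q = 1/2

The agent's strategy Half-effort is strictly dominated by Shirk: -2 > -5 and 3 > 1. Eliminate Half-effort.
The inspector's indifference between Inspect and Skip determines the agent's mixing probability q:
  the inspector's expected payoff from Inspect: q·(-3) + (1−q)·3 = -6q + 3
  the inspector's expected payoff from Skip: q·(-2) + (1−q)·2 = -4q + 2
  -6q + 3 = -4q + 2  ⇒  -2q = -1  ⇒  q = 1/2.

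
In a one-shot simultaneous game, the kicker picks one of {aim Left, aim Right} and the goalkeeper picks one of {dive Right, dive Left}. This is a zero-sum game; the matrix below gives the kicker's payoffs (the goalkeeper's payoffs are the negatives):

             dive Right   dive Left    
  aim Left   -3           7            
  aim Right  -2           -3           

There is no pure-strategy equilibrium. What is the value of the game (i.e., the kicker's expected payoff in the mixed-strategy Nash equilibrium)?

v = -23/11

The kicker's indifference between aim Left and aim Right determines the goalkeeper's mixing probability q:
  the kicker's payoff from aim Left: q·(-3) + (1−q)·7 = -10q + 7
  the kicker's payoff from aim Right: q·(-2) + (1−q)·(-3) = q - 3
  -10q + 7 = q - 3  ⇒  -11q = -10  ⇒  q = 10/11.
The value is the kicker's expected payoff against this mix (using aim Left): (10/11)·(-3) + (1/11)·7 = -23/11.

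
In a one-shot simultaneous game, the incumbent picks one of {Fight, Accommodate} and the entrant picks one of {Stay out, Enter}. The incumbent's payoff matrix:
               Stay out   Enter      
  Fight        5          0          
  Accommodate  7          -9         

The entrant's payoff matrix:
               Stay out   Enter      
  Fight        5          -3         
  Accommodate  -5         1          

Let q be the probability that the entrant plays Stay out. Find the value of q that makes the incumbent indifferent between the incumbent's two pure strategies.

Set the incumbent's expected payoff from Fight equal to that from Accommodate:
  the incumbent's payoff from Fight: q·5 + (1−q)·0 = 5q
  the incumbent's payoff from Accommodate: q·7 + (1−q)·(-9) = 16q - 9
  5q = 16q - 9  ⇒  -11q = -9  ⇒  q = 9/11.

q = 9/11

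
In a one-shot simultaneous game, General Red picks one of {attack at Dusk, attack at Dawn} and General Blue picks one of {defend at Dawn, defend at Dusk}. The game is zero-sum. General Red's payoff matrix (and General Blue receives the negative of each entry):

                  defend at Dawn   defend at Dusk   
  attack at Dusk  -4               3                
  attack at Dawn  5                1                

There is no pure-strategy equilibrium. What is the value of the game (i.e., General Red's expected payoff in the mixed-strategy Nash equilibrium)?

In a mixed equilibrium General Red is indifferent between attack at Dusk and attack at Dawn; this condition fixes q.
  General Red's payoff from attack at Dusk: q·(-4) + (1−q)·3 = -7q + 3
  General Red's payoff from attack at Dawn: q·5 + (1−q)·1 = 4q + 1
  -7q + 3 = 4q + 1  ⇒  -11q = -2  ⇒  q = 2/11.
The value is General Red's expected payoff against this mix (using attack at Dusk): (2/11)·(-4) + (9/11)·3 = 19/11.

v = 19/11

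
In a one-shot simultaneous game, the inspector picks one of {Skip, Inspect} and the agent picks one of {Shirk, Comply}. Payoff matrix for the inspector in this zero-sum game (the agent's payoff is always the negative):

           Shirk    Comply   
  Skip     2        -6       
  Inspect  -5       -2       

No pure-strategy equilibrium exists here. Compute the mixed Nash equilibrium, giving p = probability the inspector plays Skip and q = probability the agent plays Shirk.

p = 3/11, q = 4/11

For the agent to be willing to mix, the agent must be indifferent between Shirk and Comply, which pins down the inspector's mix.
  the agent's payoff to Shirk: p·(-2) + (1−p)·5 = -7p + 5
  the agent's payoff to Comply: p·6 + (1−p)·2 = 4p + 2
  -7p + 5 = 4p + 2  ⇒  -11p = -3  ⇒  p = 3/11.
In a mixed equilibrium the inspector is indifferent between Skip and Inspect; this condition fixes q.
  the inspector's payoff from Skip: q·2 + (1−q)·(-6) = 8q - 6
  the inspector's payoff from Inspect: q·(-5) + (1−q)·(-2) = -3q - 2
  8q - 6 = -3q - 2  ⇒  11q = 4  ⇒  q = 4/11.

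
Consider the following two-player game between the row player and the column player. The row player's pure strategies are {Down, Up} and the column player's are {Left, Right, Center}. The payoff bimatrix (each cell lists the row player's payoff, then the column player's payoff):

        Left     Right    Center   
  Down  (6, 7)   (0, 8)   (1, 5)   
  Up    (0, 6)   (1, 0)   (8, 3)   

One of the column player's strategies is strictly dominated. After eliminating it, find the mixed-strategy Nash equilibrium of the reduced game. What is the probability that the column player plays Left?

q = 1/7

The column player's strategy Center is strictly dominated by Left: 7 > 5 and 6 > 3. Eliminate Center.
The column player's mix must leave the row player indifferent between Down and Up.
  the row player's payoff to Down: q·6 + (1−q)·0 = 6q
  the row player's payoff to Up: q·0 + (1−q)·1 = -q + 1
  6q = -q + 1  ⇒  7q = 1  ⇒  q = 1/7.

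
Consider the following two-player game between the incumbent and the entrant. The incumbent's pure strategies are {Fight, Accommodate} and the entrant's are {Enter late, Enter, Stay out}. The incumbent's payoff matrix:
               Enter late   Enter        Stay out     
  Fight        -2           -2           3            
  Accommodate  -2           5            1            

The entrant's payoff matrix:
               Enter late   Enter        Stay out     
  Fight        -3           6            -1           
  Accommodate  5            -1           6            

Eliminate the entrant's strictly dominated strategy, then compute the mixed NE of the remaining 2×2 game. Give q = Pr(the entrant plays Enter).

q = 2/9

The entrant's strategy Enter late is strictly dominated by Stay out: -1 > -3 and 6 > 5. Eliminate Enter late.
For the incumbent to be willing to mix, the incumbent must be indifferent between Fight and Accommodate, which pins down the entrant's mix.
  the incumbent's payoff from Fight: q·(-2) + (1−q)·3 = -5q + 3
  the incumbent's payoff from Accommodate: q·5 + (1−q)·1 = 4q + 1
  -5q + 3 = 4q + 1  ⇒  -9q = -2  ⇒  q = 2/9.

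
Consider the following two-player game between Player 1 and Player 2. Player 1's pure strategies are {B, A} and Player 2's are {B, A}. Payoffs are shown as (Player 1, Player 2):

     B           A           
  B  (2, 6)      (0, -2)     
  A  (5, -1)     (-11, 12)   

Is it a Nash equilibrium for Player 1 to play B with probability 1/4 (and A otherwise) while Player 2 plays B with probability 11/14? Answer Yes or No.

No

Given Player 1's mix p = 1/4, Player 2's payoff from B is 3/4 but from A is 17/2. Player 2 strictly prefers A, so Player 2 would not mix.
So the proposed profile is not a Nash equilibrium.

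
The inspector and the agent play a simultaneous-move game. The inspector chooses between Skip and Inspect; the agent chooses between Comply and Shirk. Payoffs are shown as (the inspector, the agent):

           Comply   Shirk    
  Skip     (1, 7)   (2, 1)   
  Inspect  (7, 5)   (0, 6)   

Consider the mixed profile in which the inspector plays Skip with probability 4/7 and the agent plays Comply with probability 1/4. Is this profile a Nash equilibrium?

Given the inspector's mix p = 4/7, the agent's payoff from Comply is 43/7 but from Shirk is 22/7. The agent strictly prefers Comply, so the agent would not mix.
So the proposed profile is not a Nash equilibrium.

No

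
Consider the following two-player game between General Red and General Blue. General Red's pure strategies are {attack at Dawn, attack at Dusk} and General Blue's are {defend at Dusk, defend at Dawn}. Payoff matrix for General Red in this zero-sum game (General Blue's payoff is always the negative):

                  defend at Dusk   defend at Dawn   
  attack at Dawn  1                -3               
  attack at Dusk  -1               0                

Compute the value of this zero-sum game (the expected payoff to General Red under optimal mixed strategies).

v = -3/5

Set General Red's expected payoff from attack at Dawn equal to that from attack at Dusk:
  General Red's payoff from attack at Dawn: q·1 + (1−q)·(-3) = 4q - 3
  General Red's payoff from attack at Dusk: q·(-1) + (1−q)·0 = -q
  4q - 3 = -q  ⇒  5q = 3  ⇒  q = 3/5.
The value is General Red's expected payoff against this mix (using attack at Dawn): (3/5)·1 + (2/5)·(-3) = -3/5.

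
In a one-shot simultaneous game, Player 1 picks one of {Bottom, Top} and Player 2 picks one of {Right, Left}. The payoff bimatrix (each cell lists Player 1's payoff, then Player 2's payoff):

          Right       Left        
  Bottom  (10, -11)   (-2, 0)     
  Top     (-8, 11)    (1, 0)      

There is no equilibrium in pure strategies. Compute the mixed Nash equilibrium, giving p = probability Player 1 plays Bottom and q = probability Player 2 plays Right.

p = 1/2, q = 1/7

Set Player 2's expected payoff from Right equal to that from Left:
  Player 2's expected payoff from Right: p·(-11) + (1−p)·11 = -22p + 11
  Player 2's expected payoff from Left: p·0 + (1−p)·0 = 0
  -22p + 11 = 0  ⇒  -22p = -11  ⇒  p = 1/2.
Set Player 1's expected payoff from Bottom equal to that from Top:
  Player 1's expected payoff from Bottom: q·10 + (1−q)·(-2) = 12q - 2
  Player 1's expected payoff from Top: q·(-8) + (1−q)·1 = -9q + 1
  12q - 2 = -9q + 1  ⇒  21q = 3  ⇒  q = 1/7.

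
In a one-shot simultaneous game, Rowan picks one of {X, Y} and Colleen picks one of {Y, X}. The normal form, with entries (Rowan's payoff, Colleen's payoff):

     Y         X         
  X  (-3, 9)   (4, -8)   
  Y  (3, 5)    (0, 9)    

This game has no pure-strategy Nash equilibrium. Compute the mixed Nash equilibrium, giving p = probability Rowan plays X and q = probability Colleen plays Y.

p = 4/21, q = 2/5

In a mixed equilibrium Colleen is indifferent between Y and X; this condition fixes p.
  Colleen's expected payoff from Y: p·9 + (1−p)·5 = 4p + 5
  Colleen's expected payoff from X: p·(-8) + (1−p)·9 = -17p + 9
  4p + 5 = -17p + 9  ⇒  21p = 4  ⇒  p = 4/21.
Rowan's indifference between X and Y determines Colleen's mixing probability q:
  Rowan's payoff from X: q·(-3) + (1−q)·4 = -7q + 4
  Rowan's payoff from Y: q·3 + (1−q)·0 = 3q
  -7q + 4 = 3q  ⇒  -10q = -4  ⇒  q = 2/5.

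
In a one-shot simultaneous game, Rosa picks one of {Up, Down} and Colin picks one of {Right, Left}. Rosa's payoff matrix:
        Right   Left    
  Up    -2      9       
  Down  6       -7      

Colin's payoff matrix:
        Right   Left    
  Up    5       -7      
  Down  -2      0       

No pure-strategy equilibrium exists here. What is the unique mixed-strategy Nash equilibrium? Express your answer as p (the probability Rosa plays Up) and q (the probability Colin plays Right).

p = 1/7, q = 2/3

In a mixed equilibrium Colin is indifferent between Right and Left; this condition fixes p.
  Colin's payoff to Right: p·5 + (1−p)·(-2) = 7p - 2
  Colin's payoff to Left: p·(-7) + (1−p)·0 = -7p
  7p - 2 = -7p  ⇒  14p = 2  ⇒  p = 1/7.
Rosa's indifference between Up and Down determines Colin's mixing probability q:
  Rosa's payoff to Up: q·(-2) + (1−q)·9 = -11q + 9
  Rosa's payoff to Down: q·6 + (1−q)·(-7) = 13q - 7
  -11q + 9 = 13q - 7  ⇒  -24q = -16  ⇒  q = 2/3.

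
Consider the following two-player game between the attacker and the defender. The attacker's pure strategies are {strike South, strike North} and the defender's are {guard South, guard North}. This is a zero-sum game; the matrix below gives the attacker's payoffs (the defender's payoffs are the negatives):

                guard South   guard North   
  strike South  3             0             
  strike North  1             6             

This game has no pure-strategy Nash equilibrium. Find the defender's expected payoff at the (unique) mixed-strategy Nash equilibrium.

-9/4

Set the defender's expected payoff from guard South equal to that from guard North:
  the defender's payoff to guard South: p·(-3) + (1−p)·(-1) = -2p - 1
  the defender's payoff to guard North: p·0 + (1−p)·(-6) = 6p - 6
  -2p - 1 = 6p - 6  ⇒  -8p = -5  ⇒  p = 5/8.
At equilibrium the defender is indifferent across columns, so the defender's payoff equals the payoff from guard South: (5/8)·(-3) + (3/8)·(-1) = -9/4.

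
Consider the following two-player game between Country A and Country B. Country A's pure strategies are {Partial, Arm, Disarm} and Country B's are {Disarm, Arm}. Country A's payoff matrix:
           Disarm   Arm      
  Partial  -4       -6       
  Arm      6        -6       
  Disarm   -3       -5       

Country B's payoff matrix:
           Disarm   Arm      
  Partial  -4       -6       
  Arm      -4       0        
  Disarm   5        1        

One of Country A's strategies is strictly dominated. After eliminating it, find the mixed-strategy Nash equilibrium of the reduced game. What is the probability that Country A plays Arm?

p = 1/2

Country A's strategy Partial is strictly dominated by Disarm: -3 > -4 and -5 > -6. Eliminate Partial.
Country B's indifference between Disarm and Arm determines Country A's mixing probability p:
  Country B's payoff to Disarm: p·(-4) + (1−p)·5 = -9p + 5
  Country B's payoff to Arm: p·0 + (1−p)·1 = -p + 1
  -9p + 5 = -p + 1  ⇒  -8p = -4  ⇒  p = 1/2.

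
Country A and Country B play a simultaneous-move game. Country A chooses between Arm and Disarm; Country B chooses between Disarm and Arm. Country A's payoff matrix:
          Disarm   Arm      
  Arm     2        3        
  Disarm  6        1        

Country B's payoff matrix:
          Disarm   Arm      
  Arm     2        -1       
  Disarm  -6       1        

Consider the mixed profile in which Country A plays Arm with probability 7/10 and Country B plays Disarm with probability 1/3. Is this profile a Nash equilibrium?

Check Country B's indifference given Country A's mix p = 7/10:
  payoff from Disarm = -2/5; payoff from Arm = -2/5 — equal.
Check Country A's indifference given Country B's mix q = 1/3:
  payoff from Arm = 8/3; payoff from Disarm = 8/3 — equal.
Both players are indifferent, so neither can profitably deviate.

Yes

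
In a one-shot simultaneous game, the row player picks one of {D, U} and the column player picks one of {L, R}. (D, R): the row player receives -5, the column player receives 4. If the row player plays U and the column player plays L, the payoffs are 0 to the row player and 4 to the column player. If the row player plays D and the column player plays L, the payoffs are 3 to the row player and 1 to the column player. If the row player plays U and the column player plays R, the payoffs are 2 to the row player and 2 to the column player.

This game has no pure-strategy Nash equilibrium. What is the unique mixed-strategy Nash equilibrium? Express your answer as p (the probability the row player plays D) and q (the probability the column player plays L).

In a mixed equilibrium the column player is indifferent between L and R; this condition fixes p.
  the column player's payoff from L: p·1 + (1−p)·4 = -3p + 4
  the column player's payoff from R: p·4 + (1−p)·2 = 2p + 2
  -3p + 4 = 2p + 2  ⇒  -5p = -2  ⇒  p = 2/5.
In a mixed equilibrium the row player is indifferent between D and U; this condition fixes q.
  the row player's payoff from D: q·3 + (1−q)·(-5) = 8q - 5
  the row player's payoff from U: q·0 + (1−q)·2 = -2q + 2
  8q - 5 = -2q + 2  ⇒  10q = 7  ⇒  q = 7/10.

p = 2/5, q = 7/10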